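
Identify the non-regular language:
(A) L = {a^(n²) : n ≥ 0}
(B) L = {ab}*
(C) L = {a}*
(A) {a^(n²) : n ≥ 0}

(A) L = {a^(n²) : n ≥ 0} is NOT regular.

The pumping lemma can be used to prove this:
After pumping, length is no longer a perfect square

The other languages are regular because they can be recognized by finite automata.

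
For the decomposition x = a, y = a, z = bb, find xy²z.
aaabb

Given x = 'a', y = 'a', z = 'bb' and i = 2:

xy^2z = x + y·y·...·y (2 times) + z
       = 'a' + 'a'^2 + 'bb'
       = 'a' + 'aa' + 'bb'
       = 'aaabb'

The pumped string is 'aaabb' with length 5.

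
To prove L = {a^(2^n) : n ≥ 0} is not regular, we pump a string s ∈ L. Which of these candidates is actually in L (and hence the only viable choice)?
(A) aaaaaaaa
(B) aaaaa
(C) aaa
(A) aaaaaaaa

The pumping lemma is applied to a string s that lies in L, so first check membership of each option:
- (A) aaaaaaaa has length 8 = 2^3, so it is in L ✓
- (B) aaaaa has length 5, strictly between 2^2 = 4 and 2^3 = 8, so it is not in L ✗
- (C) aaa has length 3, strictly between 2^1 = 2 and 2^2 = 4, so it is not in L ✗

Only (A) aaaaaaaa is in L, so it is the only candidate that could play the role of s.
(In a complete proof one picks s in terms of the pumping length p so that |s| ≥ p is guaranteed; a fixed string like aaaaaaaa illustrates the shape of such an s.)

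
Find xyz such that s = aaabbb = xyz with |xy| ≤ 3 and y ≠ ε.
x = '', y = 'a', z = 'aabbb'

For s = aaabbb and p = 3, one valid decomposition is:
- x = '' (length 0)
- y = 'a' (length 1)
- z = 'aabbb' (length 5)

Verification:
- xyz = '' + 'a' + 'aabbb' = aaabbb ✓
- |xy| = 1 ≤ 3 ✓
- |y| = 1 > 0 ✓

All pumping lemma constraints are satisfied.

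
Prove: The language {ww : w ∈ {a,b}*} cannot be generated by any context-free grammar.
Assume for contradiction that L is context-free, and let p ≥ 1 be the pumping length given by the pumping lemma for CFLs.
Choose s = a^p b^p a^p b^p. Then s ∈ L (take w = a^p b^p) and |s| = 4p ≥ p.
By the CFL pumping lemma, s = uvxyz for some u, v, x, y, z with |vxy| ≤ p, |vy| ≥ 1, and uv^i xy^i z ∈ L for every i ≥ 0.

Write s as four blocks A₁ B₁ A₂ B₂ with A₁ = A₂ = a^p and B₁ = B₂ = b^p. Since |vxy| ≤ p, the window vxy lies inside at most two adjacent blocks. Take i = 0 and let t = uxz, so |t| = 4p − |vy| with 1 ≤ |vy| ≤ p. If |t| is odd, t ∉ L immediately, so assume |vy| is even (hence |vy| ≥ 2) and |t|/2 = 2p − |vy|/2, which satisfies p ≤ |t|/2 ≤ 2p − 1.

Case 1 (vxy inside A₁B₁): t = a^(p−j) b^(p−l) a^p b^p with j + l = |vy|. The second half of t has length < 2p, so it is a suffix of the trailing a^p b^p and ends in b; the first half is a^(p−j) b^(p−l) a^((j+l)/2), which ends in a because (j+l)/2 ≥ 1. The halves differ, so t ∉ L.

Case 2 (vxy inside B₁A₂, straddling the middle): t = a^p b^(p−j) a^(p−l) b^p with j + l = |vy|. If t = ww, then w is a prefix of t of length ≥ p, so w begins with a^p; and w is a suffix of t of length ≥ p, so w ends with b^p. That forces |w| ≥ 2p, contradicting |w| = |t|/2 ≤ 2p − 1. So t ∉ L.

Case 3 (vxy inside A₂B₂): t = a^p b^p a^(p−j) b^(p−l) with j + l = |vy|. The first half of t is a prefix of a^p b^p, so it begins with a; the second half is b^((j+l)/2) a^(p−j) b^(p−l), which begins with b. The halves differ, so t ∉ L.

In every case uv⁰xy⁰z = uxz ∉ L.

This contradicts the CFL pumping lemma, which requires uv^i xy^i z ∈ L for all i ≥ 0.
Hence L = {ww : w ∈ {a,b}*} is not context-free. ∎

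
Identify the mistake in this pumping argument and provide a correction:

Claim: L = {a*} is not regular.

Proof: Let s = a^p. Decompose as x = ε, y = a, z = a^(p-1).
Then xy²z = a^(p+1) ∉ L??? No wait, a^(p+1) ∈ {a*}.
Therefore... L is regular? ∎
Error: The proof attempts to show a*  is not regular, but a* IS regular!

Correction: a* is a regular language (recognized by a simple DFA with one accepting state and self-loop on 'a'). The pumping lemma can only prove non-regularity, not regularity. For regular languages, pumping always works.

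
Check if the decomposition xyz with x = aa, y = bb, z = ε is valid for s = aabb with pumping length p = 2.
Violated: |xy| ≤ p

The decomposition x = aa, y = bb, z = ε for s = aabb with p = 2
violates the constraint: |xy| ≤ p

|xy| = |aabb| = 4 > 2 = p. The decomposition puts too many characters in xy.

Pumping lemma constraints:
1. xyz = s (decomposition is valid)
2. |xy| ≤ p
3. |y| > 0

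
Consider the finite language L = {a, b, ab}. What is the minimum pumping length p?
p = 3

For a finite language L, the pumping lemma holds vacuously if p > max|s| for s ∈ L.

The longest string in L = {a, b, ab} has length 2.
If p = 3, then no string s ∈ L has |s| ≥ p, so the condition is vacuously true.

The minimum pumping length is p = 3.

Why no smaller p works: for any p ≤ 2, the longest string s ∈ L has |s| = 2 ≥ p, so it would
have to be pumpable; but pumping up (i = 2, 3, ...) produces ever longer strings, which cannot all lie in the
finite language L. So the pumping property fails for every p ≤ 2.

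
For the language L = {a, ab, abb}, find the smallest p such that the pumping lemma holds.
p = 4

For a finite language L, the pumping lemma holds vacuously if p > max|s| for s ∈ L.

The longest string in L = {a, ab, abb} has length 3.
If p = 4, then no string s ∈ L has |s| ≥ p, so the condition is vacuously true.

The minimum pumping length is p = 4.

Why no smaller p works: for any p ≤ 3, the longest string s ∈ L has |s| = 3 ≥ p, so it would
have to be pumpable; but pumping up (i = 2, 3, ...) produces ever longer strings, which cannot all lie in the
finite language L. So the pumping property fails for every p ≤ 3.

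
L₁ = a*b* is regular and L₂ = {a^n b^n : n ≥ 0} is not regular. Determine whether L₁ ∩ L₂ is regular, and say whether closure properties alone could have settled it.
No — L₁ ∩ L₂ is not regular.

Every string a^n b^n already lies in a*b*, so L₁ ∩ L₂ = {a^n b^n : n ≥ 0} = L₂ itself, which is the standard non-regular language (pump s = a^p b^p).

Note that the bare facts "L₁ regular, L₂ non-regular" do not settle the question by themselves: the closure of regular languages under ∪, ∩, complement and difference applies only when BOTH operands are regular. With a non-regular operand the result can come out regular or non-regular depending on the specific languages, so one has to work out L₁ ∩ L₂ for this particular pair, as above.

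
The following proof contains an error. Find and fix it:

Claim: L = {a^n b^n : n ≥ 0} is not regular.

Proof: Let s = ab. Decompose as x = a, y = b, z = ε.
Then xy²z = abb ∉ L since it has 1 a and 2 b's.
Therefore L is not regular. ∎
Error: The string s = ab might be shorter than the pumping length p.

Correction: Choose s = a^p b^p to ensure |s| ≥ p. Also, the decomposition is wrong: with |xy| ≤ p, y cannot include b's when s starts with p a's.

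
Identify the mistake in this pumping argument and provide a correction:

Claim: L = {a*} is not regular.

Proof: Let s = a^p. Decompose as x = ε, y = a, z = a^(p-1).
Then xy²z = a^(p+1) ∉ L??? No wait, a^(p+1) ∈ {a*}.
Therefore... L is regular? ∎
Error: The proof attempts to show a*  is not regular, but a* IS regular!

Correction: a* is a regular language (recognized by a simple DFA with one accepting state and self-loop on 'a'). The pumping lemma can only prove non-regularity, not regularity. For regular languages, pumping always works.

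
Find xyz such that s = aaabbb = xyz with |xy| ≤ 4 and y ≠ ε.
x = 'a', y = 'aa', z = 'bbb'

For s = aaabbb and p = 4, one valid decomposition is:
- x = 'a' (length 1)
- y = 'aa' (length 2)
- z = 'bbb' (length 3)

Verification:
- xyz = 'a' + 'aa' + 'bbb' = aaabbb ✓
- |xy| = 3 ≤ 4 ✓
- |y| = 2 > 0 ✓

All pumping lemma constraints are satisfied.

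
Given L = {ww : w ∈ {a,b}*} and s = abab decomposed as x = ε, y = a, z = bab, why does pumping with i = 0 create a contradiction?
xy⁰z = bab ∉ L

Pumping with i = 0 replaces y = a by y⁰ = ε:
- Original: s = xyz = abab; abab splits into halves ab · ab, which are equal, so it is in L (w = ab)
- Pumped: xy⁰z = ε · ε · bab = bab
- bab has odd length 3, so it cannot be written as ww and is not in L

The pumping lemma would require xy⁰z ∈ L, so this decomposition yields a contradiction.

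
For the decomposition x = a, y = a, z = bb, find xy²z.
aaabb

Given x = 'a', y = 'a', z = 'bb' and i = 2:

xy^2z = x + y·y·...·y (2 times) + z
       = 'a' + 'a'^2 + 'bb'
       = 'a' + 'aa' + 'bb'
       = 'aaabb'

The pumped string is 'aaabb' with length 5.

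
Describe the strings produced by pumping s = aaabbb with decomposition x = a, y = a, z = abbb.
{xy^i z : i ≥ 0} = {a^(2+i) b^3 : i ≥ 0} = {aabbb, aaabbb, aaaabbb, ...}

With x = a, y = a, z = abbb: Starting with aaabbb and pumping the second 'a', we get strings with 2+i a's followed by 3 b's for i = 0, 1, 2, ...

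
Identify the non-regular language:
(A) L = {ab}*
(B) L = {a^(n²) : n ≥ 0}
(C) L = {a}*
(B) {a^(n²) : n ≥ 0}

(B) L = {a^(n²) : n ≥ 0} is NOT regular.

The pumping lemma can be used to prove this:
After pumping, length is no longer a perfect square

The other languages are regular because they can be recognized by finite automata.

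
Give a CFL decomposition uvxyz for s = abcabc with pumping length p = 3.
u='ab', v='c', x='a', y='b', z='c'

For s = abcabc with pumping length p = 3:

One valid decomposition:
- u = 'ab'
- v = 'c'
- x = 'a'
- y = 'b'
- z = 'c'

Verification:
- uvxyz = 'ab' + 'c' + 'a' + 'b' + 'c' = abcabc ✓
- |vxy| = |'cab'| = 3 ≤ 3 ✓
- |vy| = |'cb'| = 2 > 0 ✓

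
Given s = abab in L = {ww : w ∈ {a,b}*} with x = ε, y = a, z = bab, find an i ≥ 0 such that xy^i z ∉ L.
i = 0

xy⁰z = ε · ε · bab = bab; bab has odd length 3, so it cannot be written as ww and is not in L.
(Other choices also work, e.g. i = 2, 3; only i = 1 is guaranteed to stay in L since xy¹z = s.)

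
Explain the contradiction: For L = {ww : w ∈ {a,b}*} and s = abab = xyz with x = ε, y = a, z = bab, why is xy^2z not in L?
xy²z = aabab ∉ L

Pumping with i = 2 replaces y = a by y² = aa:
- Original: s = xyz = abab; abab splits into halves ab · ab, which are equal, so it is in L (w = ab)
- Pumped: xy²z = ε · aa · bab = aabab
- aabab has odd length 5, so it cannot be written as ww and is not in L

The pumping lemma would require xy²z ∈ L, so this decomposition yields a contradiction.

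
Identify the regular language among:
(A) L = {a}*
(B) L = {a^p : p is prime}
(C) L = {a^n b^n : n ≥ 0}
(A) {a}*

(A) L = {a}* is regular.

This can be recognized by a finite automaton (DFA/NFA).
Regular expressions like {a}* define regular languages.

The other choices are not regular:
- {a^n b^n : n ≥ 0}: After pumping, the number of a's and b's become unequal
- {a^p : p is prime}: After pumping, the length becomes composite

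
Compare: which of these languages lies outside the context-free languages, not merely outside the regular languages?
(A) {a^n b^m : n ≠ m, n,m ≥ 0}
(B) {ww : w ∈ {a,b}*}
(B) {ww : w ∈ {a,b}*}

(B) {ww : w ∈ {a,b}*} requires the CFL pumping lemma.

- {a^n b^m : n ≠ m, n,m ≥ 0} is context-free (but not regular)
  • Can be shown non-regular with the regular pumping lemma
  • After pumping a's, we can make n = m

- {ww : w ∈ {a,b}*} is NOT context-free
  • Requires the CFL pumping lemma to prove
  • Even a PDA cannot compare two arbitrary halves symbol by symbol; CFL pumping on a^p b^p a^p b^p fails

The CFL pumping lemma is "stronger" in that it can prove non-membership
in the larger class of context-free languages.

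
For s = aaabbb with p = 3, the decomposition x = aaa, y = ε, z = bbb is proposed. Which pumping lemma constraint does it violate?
Violated: |y| > 0

The decomposition x = aaa, y = ε, z = bbb for s = aaabbb with p = 3
violates the constraint: |y| > 0

|y| = 0, but the pumping lemma requires |y| > 0 (y must be non-empty).

Pumping lemma constraints:
1. xyz = s (decomposition is valid)
2. |xy| ≤ p
3. |y| > 0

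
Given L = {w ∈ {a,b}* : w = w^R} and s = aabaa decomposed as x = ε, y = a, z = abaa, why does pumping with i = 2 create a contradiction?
xy²z = aaabaa ∉ L

Pumping with i = 2 replaces y = a by y² = aa:
- Original: s = xyz = aabaa; aabaa reversed is aabaa, the same string, so it is a palindrome and is in L
- Pumped: xy²z = ε · aa · abaa = aaabaa
- aaabaa reversed is aabaaa ≠ aaabaa, so it is not a palindrome and is not in L

The pumping lemma would require xy²z ∈ L, so this decomposition yields a contradiction.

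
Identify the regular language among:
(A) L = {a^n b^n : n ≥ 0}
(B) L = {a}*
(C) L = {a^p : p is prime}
(B) {a}*

(B) L = {a}* is regular.

This can be recognized by a finite automaton (DFA/NFA).
Regular expressions like {a}* define regular languages.

The other choices are not regular:
- {a^p : p is prime}: After pumping, the length becomes composite
- {a^n b^n : n ≥ 0}: After pumping, the number of a's and b's become unequal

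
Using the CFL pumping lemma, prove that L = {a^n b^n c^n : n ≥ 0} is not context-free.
Assume for contradiction that L is context-free, and let p ≥ 1 be the pumping length given by the pumping lemma for CFLs.
Choose s = a^p b^p c^p. Then s ∈ L and |s| = 3p ≥ p.
By the CFL pumping lemma, s = uvxyz for some u, v, x, y, z with |vxy| ≤ p, |vy| ≥ 1, and uv^i xy^i z ∈ L for every i ≥ 0.

Because |vxy| ≤ p, the window vxy cannot contain both an a and a c: any substring of s containing both must include the entire block b^p plus at least one a and one c, so it has length ≥ p + 2 > p.
Hence at least one of the letters a, c does not occur in vy at all.

Take i = 0: the string uxz is obtained from s by deleting |vy| ≥ 1 symbols, so |uxz| = 3p − |vy| < 3p.
But the letter (a or c) that does not occur in vy still occurs exactly p times in uxz. Every string of L with exactly p copies of some letter is a^p b^p c^p, of length 3p. Since |uxz| < 3p, uxz ∉ L.

This contradicts the CFL pumping lemma, which requires uv^i xy^i z ∈ L for all i ≥ 0.
Hence L = {a^n b^n c^n : n ≥ 0} is not context-free. ∎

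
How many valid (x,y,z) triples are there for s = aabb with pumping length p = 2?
3

For s = 'aabb' with pumping length p = 2:

Constraints: |xy| ≤ 2, |y| > 0

Valid decompositions (|xy| ≤ p, |y| ≥ 1):
  • x='', y='a', z='abb'
  • x='a', y='a', z='bb'
  • x='', y='aa', z='bb'

Total count: 3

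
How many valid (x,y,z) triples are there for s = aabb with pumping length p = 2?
3

For s = 'aabb' with pumping length p = 2:

Constraints: |xy| ≤ 2, |y| > 0

Valid decompositions (|xy| ≤ p, |y| ≥ 1):
  • x='', y='a', z='abb'
  • x='a', y='a', z='bb'
  • x='', y='aa', z='bb'

Total count: 3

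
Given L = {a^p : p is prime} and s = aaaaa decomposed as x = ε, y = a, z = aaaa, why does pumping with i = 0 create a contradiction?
xy⁰z = aaaa ∉ L

Pumping with i = 0 replaces y = a by y⁰ = ε:
- Original: s = xyz = aaaaa; aaaaa has length 5, which is prime, so it is in L
- Pumped: xy⁰z = ε · ε · aaaa = aaaa
- aaaa has length 4 = 2 × 2, which is not prime, so it is not in L

The pumping lemma would require xy⁰z ∈ L, so this decomposition yields a contradiction.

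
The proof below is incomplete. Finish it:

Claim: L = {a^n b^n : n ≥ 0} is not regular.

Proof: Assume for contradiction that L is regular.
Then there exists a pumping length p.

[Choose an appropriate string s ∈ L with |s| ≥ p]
s = a^p b^p

This string is in L (has equal a's and b's) and has length 2p ≥ p.
Any decomposition xyz with |xy| ≤ p means y consists only of a's,
so pumping will unbalance the counts.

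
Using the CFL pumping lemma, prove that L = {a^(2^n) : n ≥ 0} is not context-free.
Assume for contradiction that L is context-free, and let p ≥ 1 be the pumping length given by the pumping lemma for CFLs.
Choose s = a^(2^p). Then s ∈ L and |s| = 2^p ≥ p.
By the CFL pumping lemma, s = uvxyz for some u, v, x, y, z with |vxy| ≤ p, |vy| ≥ 1, and uv^i xy^i z ∈ L for every i ≥ 0.
All symbols are a's, so only lengths matter: let k = |vy|, with 1 ≤ k ≤ |vxy| ≤ p < 2^p.

Take i = 2: |uv²xy²z| = 2^p + k, and 2^p < 2^p + k < 2^p + 2^p = 2^(p+1).
So the length lies strictly between consecutive powers of two and is not a power of 2; uv²xy²z ∉ L.

This contradicts the CFL pumping lemma, which requires uv^i xy^i z ∈ L for all i ≥ 0.
Hence L = {a^(2^n) : n ≥ 0} is not context-free. ∎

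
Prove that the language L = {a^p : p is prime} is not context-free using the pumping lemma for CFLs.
Assume for contradiction that L is context-free, and let p ≥ 1 be the pumping length given by the pumping lemma for CFLs.
Choose a prime q with q ≥ p and let s = a^q. Then s ∈ L and |s| = q ≥ p.
By the CFL pumping lemma, s = uvxyz for some u, v, x, y, z with |vxy| ≤ p, |vy| ≥ 1, and uv^i xy^i z ∈ L for every i ≥ 0.
All symbols are a's, so only lengths matter: let k = |vy|, with 1 ≤ k ≤ p. Then |uv^i xy^i z| = q + (i − 1)k.

Take i = q + 1: the length is q + qk = q(k + 1).
Both factors satisfy q ≥ 2 and k + 1 ≥ 2, so q(k + 1) is composite and uv^(q+1) xy^(q+1) z ∉ L.

This contradicts the CFL pumping lemma, which requires uv^i xy^i z ∈ L for all i ≥ 0.
Hence L = {a^p : p is prime} is not context-free. ∎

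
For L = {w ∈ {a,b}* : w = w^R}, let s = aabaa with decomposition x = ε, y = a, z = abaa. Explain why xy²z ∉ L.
xy²z = aaabaa ∉ L

Pumping with i = 2 replaces y = a by y² = aa:
- Original: s = xyz = aabaa; aabaa reversed is aabaa, the same string, so it is a palindrome and is in L
- Pumped: xy²z = ε · aa · abaa = aaabaa
- aaabaa reversed is aabaaa ≠ aaabaa, so it is not a palindrome and is not in L

The pumping lemma would require xy²z ∈ L, so this decomposition yields a contradiction.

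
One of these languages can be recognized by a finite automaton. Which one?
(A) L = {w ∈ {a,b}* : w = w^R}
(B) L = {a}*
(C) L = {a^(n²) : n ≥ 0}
(B) {a}*

(B) L = {a}* is regular.

This can be recognized by a finite automaton (DFA/NFA).
Regular expressions like {a}* define regular languages.

The other choices are not regular:
- {a^(n²) : n ≥ 0}: After pumping, length is no longer a perfect square
- {w ∈ {a,b}* : w = w^R}: After pumping, the string is no longer symmetric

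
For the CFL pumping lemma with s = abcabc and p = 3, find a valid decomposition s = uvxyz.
u='ab', v='c', x='a', y='b', z='c'

For s = abcabc with pumping length p = 3:

One valid decomposition:
- u = 'ab'
- v = 'c'
- x = 'a'
- y = 'b'
- z = 'c'

Verification:
- uvxyz = 'ab' + 'c' + 'a' + 'b' + 'c' = abcabc ✓
- |vxy| = |'cab'| = 3 ≤ 3 ✓
- |vy| = |'cb'| = 2 > 0 ✓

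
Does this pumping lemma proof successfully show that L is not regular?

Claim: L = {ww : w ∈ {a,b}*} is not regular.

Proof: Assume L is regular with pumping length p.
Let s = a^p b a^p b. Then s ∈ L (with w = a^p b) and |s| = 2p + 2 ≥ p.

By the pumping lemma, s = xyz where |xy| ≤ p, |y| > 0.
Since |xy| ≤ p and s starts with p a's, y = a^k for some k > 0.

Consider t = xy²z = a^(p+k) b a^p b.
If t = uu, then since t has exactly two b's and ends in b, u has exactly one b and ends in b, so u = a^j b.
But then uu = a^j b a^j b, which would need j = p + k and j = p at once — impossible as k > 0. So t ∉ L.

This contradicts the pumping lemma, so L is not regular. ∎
The proof is correct.

This proof is valid because:
1. s = a^p b a^p b is in L and is chosen in terms of p, so |s| ≥ p holds for every p
2. The decomposition analysis is correct: |xy| ≤ p forces y to lie inside the leading a's
3. The contradiction is valid: the argument shows a^(p+k) b a^p b cannot be split into two equal halves
4. The conclusion follows logically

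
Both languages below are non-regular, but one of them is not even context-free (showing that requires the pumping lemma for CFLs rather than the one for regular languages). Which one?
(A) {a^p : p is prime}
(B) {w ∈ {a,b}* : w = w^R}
(A) {a^p : p is prime}

(A) {a^p : p is prime} requires the CFL pumping lemma.

- {w ∈ {a,b}* : w = w^R} is context-free (but not regular)
  • Can be shown non-regular with the regular pumping lemma
  • After pumping, the string is no longer symmetric

- {a^p : p is prime} is NOT context-free
  • Requires the CFL pumping lemma to prove
  • The CFL pumping lemma also fails because prime gaps are unbounded

The CFL pumping lemma is "stronger" in that it can prove non-membership
in the larger class of context-free languages.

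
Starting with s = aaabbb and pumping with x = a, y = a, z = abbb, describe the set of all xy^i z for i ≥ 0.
{xy^i z : i ≥ 0} = {a^(2+i) b^3 : i ≥ 0} = {aabbb, aaabbb, aaaabbb, ...}

With x = a, y = a, z = abbb: Starting with aaabbb and pumping the second 'a', we get strings with 2+i a's followed by 3 b's for i = 0, 1, 2, ...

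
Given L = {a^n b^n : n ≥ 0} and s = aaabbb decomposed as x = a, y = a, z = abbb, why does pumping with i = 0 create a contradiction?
xy⁰z = aabbb ∉ L

Pumping with i = 0 replaces y = a by y⁰ = ε:
- Original: s = xyz = aaabbb; aaabbb = a^3 b^3 has equal counts (3 = 3), so it is in L
- Pumped: xy⁰z = a · ε · abbb = aabbb
- aabbb has 2 a's and 3 b's; 2 ≠ 3, so it is not in L

The pumping lemma would require xy⁰z ∈ L, so this decomposition yields a contradiction.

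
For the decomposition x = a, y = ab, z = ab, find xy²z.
aababab

Given x = 'a', y = 'ab', z = 'ab' and i = 2:

xy^2z = x + y·y·...·y (2 times) + z
       = 'a' + 'ab'^2 + 'ab'
       = 'a' + 'abab' + 'ab'
       = 'aababab'

The pumped string is 'aababab' with length 7.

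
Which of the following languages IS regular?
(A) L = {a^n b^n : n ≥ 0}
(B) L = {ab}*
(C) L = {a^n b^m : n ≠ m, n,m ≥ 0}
(B) {ab}*

(B) L = {ab}* is regular.

This can be recognized by a finite automaton (DFA/NFA).
Regular expressions like {ab}* define regular languages.

The other choices are not regular:
- {a^n b^m : n ≠ m, n,m ≥ 0}: After pumping a's, we can make n = m
- {a^n b^n : n ≥ 0}: After pumping, the number of a's and b's become unequal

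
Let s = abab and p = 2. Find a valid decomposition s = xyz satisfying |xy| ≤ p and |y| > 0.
x = '', y = 'a', z = 'bab'

For s = abab and p = 2, one valid decomposition is:
- x = '' (length 0)
- y = 'a' (length 1)
- z = 'bab' (length 3)

Verification:
- xyz = '' + 'a' + 'bab' = abab ✓
- |xy| = 1 ≤ 2 ✓
- |y| = 1 > 0 ✓

All pumping lemma constraints are satisfied.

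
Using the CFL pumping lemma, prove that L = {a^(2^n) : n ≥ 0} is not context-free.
Assume for contradiction that L is context-free, and let p ≥ 1 be the pumping length given by the pumping lemma for CFLs.
Choose s = a^(2^p). Then s ∈ L and |s| = 2^p ≥ p.
By the CFL pumping lemma, s = uvxyz for some u, v, x, y, z with |vxy| ≤ p, |vy| ≥ 1, and uv^i xy^i z ∈ L for every i ≥ 0.
All symbols are a's, so only lengths matter: let k = |vy|, with 1 ≤ k ≤ |vxy| ≤ p < 2^p.

Take i = 2: |uv²xy²z| = 2^p + k, and 2^p < 2^p + k < 2^p + 2^p = 2^(p+1).
So the length lies strictly between consecutive powers of two and is not a power of 2; uv²xy²z ∉ L.

This contradicts the CFL pumping lemma, which requires uv^i xy^i z ∈ L for all i ≥ 0.
Hence L = {a^(2^n) : n ≥ 0} is not context-free. ∎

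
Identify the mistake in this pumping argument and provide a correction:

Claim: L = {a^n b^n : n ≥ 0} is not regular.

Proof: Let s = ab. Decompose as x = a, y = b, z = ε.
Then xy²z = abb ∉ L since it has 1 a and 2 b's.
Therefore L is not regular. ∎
Error: The string s = ab might be shorter than the pumping length p.

Correction: Choose s = a^p b^p to ensure |s| ≥ p. Also, the decomposition is wrong: with |xy| ≤ p, y cannot include b's when s starts with p a's.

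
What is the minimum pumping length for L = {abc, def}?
p = 4

For a finite language L, the pumping lemma holds vacuously if p > max|s| for s ∈ L.

The longest string in L = {abc, def} has length 3.
If p = 4, then no string s ∈ L has |s| ≥ p, so the condition is vacuously true.

The minimum pumping length is p = 4.

Why no smaller p works: for any p ≤ 3, the longest string s ∈ L has |s| = 3 ≥ p, so it would
have to be pumpable; but pumping up (i = 2, 3, ...) produces ever longer strings, which cannot all lie in the
finite language L. So the pumping property fails for every p ≤ 3.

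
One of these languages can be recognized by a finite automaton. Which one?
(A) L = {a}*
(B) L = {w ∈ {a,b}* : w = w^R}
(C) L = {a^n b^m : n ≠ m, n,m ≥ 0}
(A) {a}*

(A) L = {a}* is regular.

This can be recognized by a finite automaton (DFA/NFA).
Regular expressions like {a}* define regular languages.

The other choices are not regular:
- {w ∈ {a,b}* : w = w^R}: After pumping, the string is no longer symmetric
- {a^n b^m : n ≠ m, n,m ≥ 0}: After pumping a's, we can make n = m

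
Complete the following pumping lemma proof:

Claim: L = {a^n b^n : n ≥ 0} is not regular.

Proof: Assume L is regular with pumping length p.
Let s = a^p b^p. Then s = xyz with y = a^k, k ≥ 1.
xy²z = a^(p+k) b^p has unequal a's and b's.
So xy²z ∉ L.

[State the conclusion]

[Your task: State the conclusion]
This contradicts the pumping lemma for regular languages,
which guarantees xy^i z ∈ L for all i ≥ 0.

Since our assumption that L is regular leads to a contradiction,
we conclude that L = {a^n b^n : n ≥ 0} is NOT regular. ∎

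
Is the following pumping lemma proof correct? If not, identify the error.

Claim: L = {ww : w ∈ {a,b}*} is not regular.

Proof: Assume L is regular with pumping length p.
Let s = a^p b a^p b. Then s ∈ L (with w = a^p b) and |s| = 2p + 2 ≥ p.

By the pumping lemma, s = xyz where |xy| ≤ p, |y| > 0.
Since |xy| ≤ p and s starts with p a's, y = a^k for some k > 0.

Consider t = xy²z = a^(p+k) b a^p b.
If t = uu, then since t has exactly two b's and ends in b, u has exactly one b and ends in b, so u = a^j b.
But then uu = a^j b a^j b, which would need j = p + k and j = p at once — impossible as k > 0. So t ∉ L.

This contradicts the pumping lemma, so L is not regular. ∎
The proof is correct.

This proof is valid because:
1. s = a^p b a^p b is in L and is chosen in terms of p, so |s| ≥ p holds for every p
2. The decomposition analysis is correct: |xy| ≤ p forces y to lie inside the leading a's
3. The contradiction is valid: the argument shows a^(p+k) b a^p b cannot be split into two equal halves
4. The conclusion follows logically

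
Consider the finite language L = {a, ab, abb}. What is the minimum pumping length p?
p = 4

For a finite language L, the pumping lemma holds vacuously if p > max|s| for s ∈ L.

The longest string in L = {a, ab, abb} has length 3.
If p = 4, then no string s ∈ L has |s| ≥ p, so the condition is vacuously true.

The minimum pumping length is p = 4.

Why no smaller p works: for any p ≤ 3, the longest string s ∈ L has |s| = 3 ≥ p, so it would
have to be pumpable; but pumping up (i = 2, 3, ...) produces ever longer strings, which cannot all lie in the
finite language L. So the pumping property fails for every p ≤ 3.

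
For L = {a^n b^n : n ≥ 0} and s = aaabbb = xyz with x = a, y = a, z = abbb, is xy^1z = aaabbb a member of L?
Yes

xy¹z = a · a · abbb = aaabbb.
aaabbb = a^3 b^3 has equal counts (3 = 3), so it is in L.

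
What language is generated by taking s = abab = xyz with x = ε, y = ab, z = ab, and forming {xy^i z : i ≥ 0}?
{xy^i z : i ≥ 0} = {(ab)^(i+1) : i ≥ 0} = {ab, abab, ababab, ...}

With x = ε, y = ab, z = ab: Pumping 'ab' gives strings of alternating a's and b's.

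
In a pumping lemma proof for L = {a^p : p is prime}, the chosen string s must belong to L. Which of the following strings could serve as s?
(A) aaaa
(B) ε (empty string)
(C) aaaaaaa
(C) aaaaaaa

The pumping lemma is applied to a string s that lies in L, so first check membership of each option:
- (A) aaaa has length 4 = 2 × 2, which is not prime, so it is not in L ✗
- (B) ε has length 0, which is not prime, so it is not in L ✗
- (C) aaaaaaa has length 7, which is prime, so it is in L ✓

Only (C) aaaaaaa is in L, so it is the only candidate that could play the role of s.
(In a complete proof one picks s in terms of the pumping length p so that |s| ≥ p is guaranteed; a fixed string like aaaaaaa illustrates the shape of such an s.)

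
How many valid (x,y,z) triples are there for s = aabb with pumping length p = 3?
6

For s = 'aabb' with pumping length p = 3:

Constraints: |xy| ≤ 3, |y| > 0

Valid decompositions (|xy| ≤ p, |y| ≥ 1):
  • x='', y='a', z='abb'
  • x='a', y='a', z='bb'
  • x='', y='aa', z='bb'
  • x='aa', y='b', z='b'
  • x='a', y='ab', z='b'
  • x='', y='aab', z='b'

Total count: 6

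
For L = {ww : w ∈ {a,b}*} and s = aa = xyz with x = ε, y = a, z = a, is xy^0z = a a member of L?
No

xy⁰z = ε · ε · a = a.
a has odd length 1, so it cannot be written as ww and is not in L.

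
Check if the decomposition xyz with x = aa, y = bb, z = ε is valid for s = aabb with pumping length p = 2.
Violated: |xy| ≤ p

The decomposition x = aa, y = bb, z = ε for s = aabb with p = 2
violates the constraint: |xy| ≤ p

|xy| = |aabb| = 4 > 2 = p. The decomposition puts too many characters in xy.

Pumping lemma constraints:
1. xyz = s (decomposition is valid)
2. |xy| ≤ p
3. |y| > 0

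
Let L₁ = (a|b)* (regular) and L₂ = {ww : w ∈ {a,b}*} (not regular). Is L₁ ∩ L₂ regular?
No — L₁ ∩ L₂ is not regular.

(a|b)* is all strings over {a,b}, so L₁ ∩ L₂ = {ww : w ∈ {a,b}*} = L₂ itself, which is not regular (pump s = a^p b a^p b).

Note that the bare facts "L₁ regular, L₂ non-regular" do not settle the question by themselves: the closure of regular languages under ∪, ∩, complement and difference applies only when BOTH operands are regular. With a non-regular operand the result can come out regular or non-regular depending on the specific languages, so one has to work out L₁ ∩ L₂ for this particular pair, as above.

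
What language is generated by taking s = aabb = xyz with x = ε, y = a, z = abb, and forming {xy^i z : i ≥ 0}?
{xy^i z : i ≥ 0} = {a^(i+1) b^2 : i ≥ 0} = {abb, aabb, aaabb, ...}

With x = ε, y = a, z = abb: Starting with aabb and pumping the first 'a' (z = abb keeps the second 'a'), we get strings with i+1 a's followed by 2 b's for i = 0, 1, 2, ...; note bb is not produced because z always contributes one a.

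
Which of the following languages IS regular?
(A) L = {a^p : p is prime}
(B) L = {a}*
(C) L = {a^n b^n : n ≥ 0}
(B) {a}*

(B) L = {a}* is regular.

This can be recognized by a finite automaton (DFA/NFA).
Regular expressions like {a}* define regular languages.

The other choices are not regular:
- {a^n b^n : n ≥ 0}: After pumping, the number of a's and b's become unequal
- {a^p : p is prime}: After pumping, the length becomes composite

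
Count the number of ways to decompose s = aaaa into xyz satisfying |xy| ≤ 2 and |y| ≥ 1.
3

For s = 'aaaa' with pumping length p = 2:

Constraints: |xy| ≤ 2, |y| > 0

Valid decompositions (|xy| ≤ p, |y| ≥ 1):
  • x='', y='a', z='aaa'
  • x='a', y='a', z='aa'
  • x='', y='aa', z='aa'

Total count: 3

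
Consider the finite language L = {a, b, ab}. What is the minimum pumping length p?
p = 3

For a finite language L, the pumping lemma holds vacuously if p > max|s| for s ∈ L.

The longest string in L = {a, b, ab} has length 2.
If p = 3, then no string s ∈ L has |s| ≥ p, so the condition is vacuously true.

The minimum pumping length is p = 3.

Why no smaller p works: for any p ≤ 2, the longest string s ∈ L has |s| = 2 ≥ p, so it would
have to be pumpable; but pumping up (i = 2, 3, ...) produces ever longer strings, which cannot all lie in the
finite language L. So the pumping property fails for every p ≤ 2.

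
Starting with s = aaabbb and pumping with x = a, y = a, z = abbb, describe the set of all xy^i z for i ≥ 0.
{xy^i z : i ≥ 0} = {a^(2+i) b^3 : i ≥ 0} = {aabbb, aaabbb, aaaabbb, ...}

With x = a, y = a, z = abbb: Starting with aaabbb and pumping the second 'a', we get strings with 2+i a's followed by 3 b's for i = 0, 1, 2, ...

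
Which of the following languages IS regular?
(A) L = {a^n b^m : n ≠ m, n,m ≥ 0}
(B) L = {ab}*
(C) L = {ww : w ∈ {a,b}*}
(B) {ab}*

(B) L = {ab}* is regular.

This can be recognized by a finite automaton (DFA/NFA).
Regular expressions like {ab}* define regular languages.

The other choices are not regular:
- {a^n b^m : n ≠ m, n,m ≥ 0}: After pumping a's, we can make n = m
- {ww : w ∈ {a,b}*}: After pumping, the two halves no longer match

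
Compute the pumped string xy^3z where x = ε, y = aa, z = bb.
aaaaaabb

Given x = '', y = 'aa', z = 'bb' and i = 3:

xy^3z = x + y·y·...·y (3 times) + z
       = '' + 'aa'^3 + 'bb'
       = '' + 'aaaaaa' + 'bb'
       = 'aaaaaabb'

The pumped string is 'aaaaaabb' with length 8.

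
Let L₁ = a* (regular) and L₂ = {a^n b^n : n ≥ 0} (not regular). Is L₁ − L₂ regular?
Yes — L₁ − L₂ is regular.

The only string of a* that lies in {a^n b^n} is ε, so L₁ − L₂ = a* − {ε} = a⁺ = aa*, which is regular.

Note that the bare facts "L₁ regular, L₂ non-regular" do not settle the question by themselves: the closure of regular languages under ∪, ∩, complement and difference applies only when BOTH operands are regular. With a non-regular operand the result can come out regular or non-regular depending on the specific languages, so one has to work out L₁ − L₂ for this particular pair, as above.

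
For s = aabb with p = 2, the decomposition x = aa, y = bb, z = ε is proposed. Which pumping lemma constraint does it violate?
Violated: |xy| ≤ p

The decomposition x = aa, y = bb, z = ε for s = aabb with p = 2
violates the constraint: |xy| ≤ p

|xy| = |aabb| = 4 > 2 = p. The decomposition puts too many characters in xy.

Pumping lemma constraints:
1. xyz = s (decomposition is valid)
2. |xy| ≤ p
3. |y| > 0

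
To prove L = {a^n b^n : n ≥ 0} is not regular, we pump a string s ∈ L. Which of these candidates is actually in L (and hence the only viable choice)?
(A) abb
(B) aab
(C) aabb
(C) aabb

The pumping lemma is applied to a string s that lies in L, so first check membership of each option:
- (A) abb has 1 a's and 2 b's; 1 ≠ 2, so it is not in L ✗
- (B) aab has 2 a's and 1 b's; 2 ≠ 1, so it is not in L ✗
- (C) aabb = a^2 b^2 has equal counts (2 = 2), so it is in L ✓

Only (C) aabb is in L, so it is the only candidate that could play the role of s.
(In a complete proof one picks s in terms of the pumping length p so that |s| ≥ p is guaranteed; a fixed string like aabb illustrates the shape of such an s.)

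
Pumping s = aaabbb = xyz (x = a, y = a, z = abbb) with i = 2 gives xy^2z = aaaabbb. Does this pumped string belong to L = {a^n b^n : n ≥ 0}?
No

xy²z = a · aa · abbb = aaaabbb.
aaaabbb has 4 a's and 3 b's; 4 ≠ 3, so it is not in L.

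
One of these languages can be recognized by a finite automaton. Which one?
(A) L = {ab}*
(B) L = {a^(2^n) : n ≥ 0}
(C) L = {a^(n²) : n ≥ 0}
(A) {ab}*

(A) L = {ab}* is regular.

This can be recognized by a finite automaton (DFA/NFA).
Regular expressions like {ab}* define regular languages.

The other choices are not regular:
- {a^(n²) : n ≥ 0}: After pumping, length is no longer a perfect square
- {a^(2^n) : n ≥ 0}: After pumping, length is no longer a power of 2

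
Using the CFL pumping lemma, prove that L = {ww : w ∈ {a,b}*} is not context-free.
Assume for contradiction that L is context-free, and let p ≥ 1 be the pumping length given by the pumping lemma for CFLs.
Choose s = a^p b^p a^p b^p. Then s ∈ L (take w = a^p b^p) and |s| = 4p ≥ p.
By the CFL pumping lemma, s = uvxyz for some u, v, x, y, z with |vxy| ≤ p, |vy| ≥ 1, and uv^i xy^i z ∈ L for every i ≥ 0.

Write s as four blocks A₁ B₁ A₂ B₂ with A₁ = A₂ = a^p and B₁ = B₂ = b^p. Since |vxy| ≤ p, the window vxy lies inside at most two adjacent blocks. Take i = 0 and let t = uxz, so |t| = 4p − |vy| with 1 ≤ |vy| ≤ p. If |t| is odd, t ∉ L immediately, so assume |vy| is even (hence |vy| ≥ 2) and |t|/2 = 2p − |vy|/2, which satisfies p ≤ |t|/2 ≤ 2p − 1.

Case 1 (vxy inside A₁B₁): t = a^(p−j) b^(p−l) a^p b^p with j + l = |vy|. The second half of t has length < 2p, so it is a suffix of the trailing a^p b^p and ends in b; the first half is a^(p−j) b^(p−l) a^((j+l)/2), which ends in a because (j+l)/2 ≥ 1. The halves differ, so t ∉ L.

Case 2 (vxy inside B₁A₂, straddling the middle): t = a^p b^(p−j) a^(p−l) b^p with j + l = |vy|. If t = ww, then w is a prefix of t of length ≥ p, so w begins with a^p; and w is a suffix of t of length ≥ p, so w ends with b^p. That forces |w| ≥ 2p, contradicting |w| = |t|/2 ≤ 2p − 1. So t ∉ L.

Case 3 (vxy inside A₂B₂): t = a^p b^p a^(p−j) b^(p−l) with j + l = |vy|. The first half of t is a prefix of a^p b^p, so it begins with a; the second half is b^((j+l)/2) a^(p−j) b^(p−l), which begins with b. The halves differ, so t ∉ L.

In every case uv⁰xy⁰z = uxz ∉ L.

This contradicts the CFL pumping lemma, which requires uv^i xy^i z ∈ L for all i ≥ 0.
Hence L = {ww : w ∈ {a,b}*} is not context-free. ∎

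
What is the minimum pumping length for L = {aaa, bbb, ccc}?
p = 4

For a finite language L, the pumping lemma holds vacuously if p > max|s| for s ∈ L.

The longest string in L = {aaa, bbb, ccc} has length 3.
If p = 4, then no string s ∈ L has |s| ≥ p, so the condition is vacuously true.

The minimum pumping length is p = 4.

Why no smaller p works: for any p ≤ 3, the longest string s ∈ L has |s| = 3 ≥ p, so it would
have to be pumpable; but pumping up (i = 2, 3, ...) produces ever longer strings, which cannot all lie in the
finite language L. So the pumping property fails for every p ≤ 3.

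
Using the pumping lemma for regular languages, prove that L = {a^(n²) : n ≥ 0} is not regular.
Assume for contradiction that L is regular, and let p ≥ 1 be the pumping length given by the pumping lemma.
Choose s = a^(p²). Then s ∈ L and |s| = p² ≥ p.
By the pumping lemma, s = xyz for some x, y, z with |xy| ≤ p, |y| ≥ 1, and xy^i z ∈ L for every i ≥ 0.
Here y = a^k for some k with 1 ≤ k ≤ |xy| ≤ p.

Take i = 2: |xy²z| = p² + k.
Now p² < p² + k ≤ p² + p < p² + 2p + 1 = (p + 1)².
So |xy²z| lies strictly between the consecutive squares p² and (p + 1)², hence is not a perfect square, and xy²z ∉ L.

This contradicts the pumping lemma, which requires xy^i z ∈ L for all i ≥ 0.
Hence L = {a^(n²) : n ≥ 0} is not regular. ∎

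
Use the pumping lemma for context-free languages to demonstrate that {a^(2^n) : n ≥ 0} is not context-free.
Assume for contradiction that L is context-free, and let p ≥ 1 be the pumping length given by the pumping lemma for CFLs.
Choose s = a^(2^p). Then s ∈ L and |s| = 2^p ≥ p.
By the CFL pumping lemma, s = uvxyz for some u, v, x, y, z with |vxy| ≤ p, |vy| ≥ 1, and uv^i xy^i z ∈ L for every i ≥ 0.
All symbols are a's, so only lengths matter: let k = |vy|, with 1 ≤ k ≤ |vxy| ≤ p < 2^p.

Take i = 2: |uv²xy²z| = 2^p + k, and 2^p < 2^p + k < 2^p + 2^p = 2^(p+1).
So the length lies strictly between consecutive powers of two and is not a power of 2; uv²xy²z ∉ L.

This contradicts the CFL pumping lemma, which requires uv^i xy^i z ∈ L for all i ≥ 0.
Hence L = {a^(2^n) : n ≥ 0} is not context-free. ∎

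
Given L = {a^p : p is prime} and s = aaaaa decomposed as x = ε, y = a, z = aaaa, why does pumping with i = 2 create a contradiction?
xy²z = aaaaaa ∉ L

Pumping with i = 2 replaces y = a by y² = aa:
- Original: s = xyz = aaaaa; aaaaa has length 5, which is prime, so it is in L
- Pumped: xy²z = ε · aa · aaaa = aaaaaa
- aaaaaa has length 6 = 2 × 3, which is not prime, so it is not in L

The pumping lemma would require xy²z ∈ L, so this decomposition yields a contradiction.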